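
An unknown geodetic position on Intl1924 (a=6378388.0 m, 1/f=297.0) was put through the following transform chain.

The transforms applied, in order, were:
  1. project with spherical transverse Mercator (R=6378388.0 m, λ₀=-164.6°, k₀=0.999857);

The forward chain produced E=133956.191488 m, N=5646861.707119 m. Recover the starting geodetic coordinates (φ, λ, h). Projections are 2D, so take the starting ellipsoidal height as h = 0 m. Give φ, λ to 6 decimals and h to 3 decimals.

φ=50.716426°, λ=-162.699186°, h=0.000 m

start: E=133956.1915, N=5646861.7071 m
→ tm⁻¹: φ=50.71642600°, λ=-162.69918600°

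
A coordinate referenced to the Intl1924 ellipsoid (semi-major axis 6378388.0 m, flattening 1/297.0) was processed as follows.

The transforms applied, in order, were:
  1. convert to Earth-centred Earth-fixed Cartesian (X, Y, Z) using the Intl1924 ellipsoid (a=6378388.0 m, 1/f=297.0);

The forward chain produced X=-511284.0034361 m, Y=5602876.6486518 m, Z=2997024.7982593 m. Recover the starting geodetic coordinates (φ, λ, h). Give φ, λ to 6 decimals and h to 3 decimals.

φ=28.204645°, λ=95.214019°, h=999.032 m

start: X=-511284.0034, Y=5602876.6487, Z=2997024.7983 m
→ geod (Bowring, a=6378388.000): φ=28.20464500°, λ=95.21401900°, h=999.0320 m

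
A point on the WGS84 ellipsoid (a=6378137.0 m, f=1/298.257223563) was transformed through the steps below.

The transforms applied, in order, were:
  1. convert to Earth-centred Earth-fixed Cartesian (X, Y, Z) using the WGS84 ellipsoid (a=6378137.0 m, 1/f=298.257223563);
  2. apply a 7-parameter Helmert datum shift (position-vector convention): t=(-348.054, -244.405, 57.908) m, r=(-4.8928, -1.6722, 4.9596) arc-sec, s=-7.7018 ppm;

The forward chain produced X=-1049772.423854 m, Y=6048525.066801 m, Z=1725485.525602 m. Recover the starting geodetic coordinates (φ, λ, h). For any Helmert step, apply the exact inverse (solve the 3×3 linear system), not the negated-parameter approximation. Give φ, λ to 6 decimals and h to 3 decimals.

φ=15.800190°, λ=99.841052°, h=475.463 m

start: X=-1049772.4239, Y=6048525.0668, Z=1725485.5256 m
→ Helmert⁻¹: X=-1049273.0206, Y=6048800.3554, Z=1725592.8965
→ geod (Bowring, a=6378137.000): φ=15.80019000°, λ=99.84105200°, h=475.4630 m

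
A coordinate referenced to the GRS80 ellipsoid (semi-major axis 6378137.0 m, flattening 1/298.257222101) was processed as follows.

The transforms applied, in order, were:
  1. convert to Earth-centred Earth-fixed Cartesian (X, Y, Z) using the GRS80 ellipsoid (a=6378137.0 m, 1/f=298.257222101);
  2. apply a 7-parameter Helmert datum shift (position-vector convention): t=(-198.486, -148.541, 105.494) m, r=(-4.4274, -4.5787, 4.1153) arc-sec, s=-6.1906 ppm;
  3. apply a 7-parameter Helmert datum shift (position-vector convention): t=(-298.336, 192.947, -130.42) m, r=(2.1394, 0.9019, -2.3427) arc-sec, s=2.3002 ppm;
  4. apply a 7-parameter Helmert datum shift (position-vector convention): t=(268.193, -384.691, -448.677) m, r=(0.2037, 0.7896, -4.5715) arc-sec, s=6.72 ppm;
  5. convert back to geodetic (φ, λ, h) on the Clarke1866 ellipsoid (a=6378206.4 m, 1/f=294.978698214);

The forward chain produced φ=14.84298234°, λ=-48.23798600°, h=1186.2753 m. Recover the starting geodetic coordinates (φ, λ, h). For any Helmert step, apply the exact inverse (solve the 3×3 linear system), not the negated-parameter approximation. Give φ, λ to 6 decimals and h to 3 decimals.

start: φ=14.842982°, λ=-48.237986°, h=1186.275 m
→ ECEF (a=6378206.400, f=1/294.978698214): X=4108050.6944, Y=-4600739.6909, Z=1623516.4329
→ Helmert⁻¹: X=4107850.6367, Y=-4600231.4386, Z=1623974.4652
→ Helmert⁻¹: X=4108184.6710, Y=-4600350.2981, Z=1624166.8279
→ Helmert⁻¹: X=4108352.8537, Y=-4600347.0592, Z=1623881.4452
→ geod (Bowring, a=6378137.000): φ=14.84532100°, λ=-48.23346300°, h=1245.0770 m

φ=14.845321°, λ=-48.233463°, h=1245.077 m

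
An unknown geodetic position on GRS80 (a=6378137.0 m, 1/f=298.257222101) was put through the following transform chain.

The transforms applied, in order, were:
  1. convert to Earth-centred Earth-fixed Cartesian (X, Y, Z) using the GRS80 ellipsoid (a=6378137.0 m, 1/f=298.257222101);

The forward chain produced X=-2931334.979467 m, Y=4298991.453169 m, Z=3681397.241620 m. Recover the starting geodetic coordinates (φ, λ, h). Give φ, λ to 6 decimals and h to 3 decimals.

start: X=-2931334.9795, Y=4298991.4532, Z=3681397.2416 m
→ geod (Bowring, a=6378137.000): φ=35.46157700°, λ=124.28873700°, h=2931.4050 m

φ=35.461577°, λ=124.288737°, h=2931.405 m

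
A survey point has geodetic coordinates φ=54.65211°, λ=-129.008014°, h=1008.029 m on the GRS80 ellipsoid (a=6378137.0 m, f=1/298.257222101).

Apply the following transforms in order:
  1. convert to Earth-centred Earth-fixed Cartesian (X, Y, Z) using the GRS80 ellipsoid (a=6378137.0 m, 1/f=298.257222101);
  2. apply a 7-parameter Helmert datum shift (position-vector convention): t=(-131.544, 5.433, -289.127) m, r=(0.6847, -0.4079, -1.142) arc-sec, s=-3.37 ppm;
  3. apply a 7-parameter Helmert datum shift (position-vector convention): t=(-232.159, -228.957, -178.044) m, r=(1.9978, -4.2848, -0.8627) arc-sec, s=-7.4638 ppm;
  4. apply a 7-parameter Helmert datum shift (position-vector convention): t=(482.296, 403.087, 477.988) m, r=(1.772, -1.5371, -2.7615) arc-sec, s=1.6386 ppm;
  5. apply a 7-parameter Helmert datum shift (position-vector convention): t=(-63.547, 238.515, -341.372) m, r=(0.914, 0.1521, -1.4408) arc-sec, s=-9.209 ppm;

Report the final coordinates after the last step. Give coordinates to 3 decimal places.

X=-2328294.010 m, Y=-2873800.944 m, Z=5179327.230 m

start: φ=54.652110°, λ=-129.008014°, h=1008.029 m
→ ECEF (a=6378137.000, f=1/298.257222101): X=-2328152.7952, Y=-2874207.1764, Z=5179896.5295
→ Helmert 7p (PV): X=-2328302.6501, Y=-2874196.3621, Z=5179575.8012
→ Helmert 7p (PV): X=-2328637.0483, Y=-2874444.2956, Z=5179282.8936
→ Helmert 7p (PV): X=-2328235.6480, Y=-2874059.2373, Z=5179727.3211
→ Helmert 7p (PV): X=-2328294.0105, Y=-2873800.9443, Z=5179327.2304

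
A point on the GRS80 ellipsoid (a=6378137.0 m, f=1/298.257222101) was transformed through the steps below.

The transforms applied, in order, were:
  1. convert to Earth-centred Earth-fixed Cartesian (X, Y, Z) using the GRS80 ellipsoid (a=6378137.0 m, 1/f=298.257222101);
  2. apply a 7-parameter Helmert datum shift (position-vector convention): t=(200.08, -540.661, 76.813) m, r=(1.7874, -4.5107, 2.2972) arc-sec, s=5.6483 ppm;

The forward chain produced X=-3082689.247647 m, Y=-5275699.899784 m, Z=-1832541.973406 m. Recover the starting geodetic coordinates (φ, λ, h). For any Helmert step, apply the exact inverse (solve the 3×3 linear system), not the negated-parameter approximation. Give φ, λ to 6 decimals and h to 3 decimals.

start: X=-3082689.2476, Y=-5275699.8998, Z=-1832541.9734 m
→ Helmert⁻¹: X=-3082970.7382, Y=-5275110.9874, Z=-1832495.3036
→ geod (Bowring, a=6378137.000): φ=-16.80118200°, λ=-120.30360100°, h=2471.6080 m

φ=-16.801182°, λ=-120.303601°, h=2471.608 m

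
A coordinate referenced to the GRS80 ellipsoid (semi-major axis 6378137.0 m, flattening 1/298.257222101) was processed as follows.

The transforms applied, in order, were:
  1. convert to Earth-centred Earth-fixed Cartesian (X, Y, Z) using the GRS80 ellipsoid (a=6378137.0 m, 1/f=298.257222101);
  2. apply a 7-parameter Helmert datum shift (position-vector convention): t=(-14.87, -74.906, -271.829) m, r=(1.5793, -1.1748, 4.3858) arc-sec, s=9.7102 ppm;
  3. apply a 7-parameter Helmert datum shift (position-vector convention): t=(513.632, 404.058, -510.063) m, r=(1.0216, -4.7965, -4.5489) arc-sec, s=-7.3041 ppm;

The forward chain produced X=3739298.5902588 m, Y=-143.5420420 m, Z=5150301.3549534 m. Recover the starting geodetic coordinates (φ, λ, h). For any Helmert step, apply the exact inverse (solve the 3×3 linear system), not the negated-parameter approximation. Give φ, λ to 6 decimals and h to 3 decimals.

φ=54.207890°, λ=-0.006203°, h=803.386 m

start: X=3739298.5903, Y=-143.5420, Z=5150301.3550 m
→ Helmert⁻¹: X=3738932.0529, Y=-439.6358, Z=5150762.0970
→ Helmert⁻¹: X=3738939.9465, Y=-404.7880, Z=5150962.6165
→ geod (Bowring, a=6378137.000): φ=54.20789000°, λ=-0.00620300°, h=803.3860 m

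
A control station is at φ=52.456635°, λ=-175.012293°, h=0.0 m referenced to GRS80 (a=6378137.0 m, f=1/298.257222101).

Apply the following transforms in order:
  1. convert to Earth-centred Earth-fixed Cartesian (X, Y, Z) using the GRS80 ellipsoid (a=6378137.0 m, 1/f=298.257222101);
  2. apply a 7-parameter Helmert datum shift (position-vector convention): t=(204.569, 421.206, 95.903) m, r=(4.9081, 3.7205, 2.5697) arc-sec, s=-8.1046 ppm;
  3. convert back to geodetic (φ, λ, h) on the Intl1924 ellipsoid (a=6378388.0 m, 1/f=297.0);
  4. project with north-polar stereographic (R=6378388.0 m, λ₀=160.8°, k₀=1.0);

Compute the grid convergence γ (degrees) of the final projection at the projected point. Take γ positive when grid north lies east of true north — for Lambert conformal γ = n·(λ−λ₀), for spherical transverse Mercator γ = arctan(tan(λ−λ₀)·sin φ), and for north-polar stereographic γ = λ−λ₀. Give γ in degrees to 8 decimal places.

start: φ=52.456635°, λ=-175.012293°, h=0.000 m
→ ECEF (a=6378137.000, f=1/298.257222101): X=-3880048.8403, Y=-338621.4538, Z=5033925.5567
→ Helmert 7p (PV): X=-3879717.8078, Y=-338365.6237, Z=5034042.5901
→ geod (Bowring, a=6378388.000): φ=52.46057832°, λ=-175.01561914°, h=-315.3249 m
→ into stereo (λ₀=160.8°): φ=52.46057832°, λ−λ₀=24.18438086°
convergence γ = 24.18438086°

24.18438086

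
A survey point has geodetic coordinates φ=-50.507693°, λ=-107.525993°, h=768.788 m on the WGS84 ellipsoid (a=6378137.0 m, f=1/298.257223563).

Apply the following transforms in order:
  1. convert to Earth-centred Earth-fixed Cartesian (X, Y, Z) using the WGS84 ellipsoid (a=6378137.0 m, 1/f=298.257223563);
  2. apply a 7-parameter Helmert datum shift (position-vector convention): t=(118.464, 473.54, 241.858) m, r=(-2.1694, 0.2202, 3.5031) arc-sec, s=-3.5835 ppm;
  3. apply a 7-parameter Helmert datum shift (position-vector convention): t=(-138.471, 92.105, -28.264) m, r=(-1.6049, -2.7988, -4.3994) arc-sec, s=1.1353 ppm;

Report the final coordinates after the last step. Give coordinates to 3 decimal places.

start: φ=-50.507693°, λ=-107.525993°, h=768.788 m
→ ECEF (a=6378137.000, f=1/298.257223563): X=-1224107.3103, Y=-3876239.7740, Z=-4899490.1292
→ Helmert 7p (PV): X=-1223923.8582, Y=-3875824.6635, Z=-4899188.6387
→ Helmert 7p (PV): X=-1224079.9089, Y=-3875748.9733, Z=-4899208.9152

X=-1224079.909 m, Y=-3875748.973 m, Z=-4899208.915 m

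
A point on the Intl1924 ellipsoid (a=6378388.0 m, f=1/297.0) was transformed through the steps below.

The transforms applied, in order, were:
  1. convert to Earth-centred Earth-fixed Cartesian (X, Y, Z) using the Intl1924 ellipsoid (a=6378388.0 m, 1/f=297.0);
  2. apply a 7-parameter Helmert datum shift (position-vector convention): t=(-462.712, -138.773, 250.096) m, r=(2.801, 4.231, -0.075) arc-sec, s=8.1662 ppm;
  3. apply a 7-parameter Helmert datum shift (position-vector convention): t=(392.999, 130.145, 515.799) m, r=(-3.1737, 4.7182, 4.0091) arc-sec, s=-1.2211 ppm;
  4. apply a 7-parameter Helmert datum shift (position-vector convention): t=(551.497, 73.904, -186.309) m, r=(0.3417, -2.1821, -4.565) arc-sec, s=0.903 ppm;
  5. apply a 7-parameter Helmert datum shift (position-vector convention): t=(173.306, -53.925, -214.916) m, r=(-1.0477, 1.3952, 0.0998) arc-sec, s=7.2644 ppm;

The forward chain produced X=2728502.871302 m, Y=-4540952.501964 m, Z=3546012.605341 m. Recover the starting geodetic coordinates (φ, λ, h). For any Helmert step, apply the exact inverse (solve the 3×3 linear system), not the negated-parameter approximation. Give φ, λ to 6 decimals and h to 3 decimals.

φ=33.975289°, λ=-59.007177°, h=2595.519 m

start: X=2728502.8713, Y=-4540952.5020, Z=3546012.6053 m
→ Helmert⁻¹: X=2728283.5618, Y=-4540884.9229, Z=3546197.1498
→ Helmert⁻¹: X=2727867.6168, Y=-4540888.4790, Z=3546358.9205
→ Helmert⁻¹: X=2727308.5746, Y=-4541131.7370, Z=3545839.9648
→ Helmert⁻¹: X=2727677.9318, Y=-4540906.7408, Z=3545678.5303
→ geod (Bowring, a=6378388.000): φ=33.97528900°, λ=-59.00717700°, h=2595.5190 m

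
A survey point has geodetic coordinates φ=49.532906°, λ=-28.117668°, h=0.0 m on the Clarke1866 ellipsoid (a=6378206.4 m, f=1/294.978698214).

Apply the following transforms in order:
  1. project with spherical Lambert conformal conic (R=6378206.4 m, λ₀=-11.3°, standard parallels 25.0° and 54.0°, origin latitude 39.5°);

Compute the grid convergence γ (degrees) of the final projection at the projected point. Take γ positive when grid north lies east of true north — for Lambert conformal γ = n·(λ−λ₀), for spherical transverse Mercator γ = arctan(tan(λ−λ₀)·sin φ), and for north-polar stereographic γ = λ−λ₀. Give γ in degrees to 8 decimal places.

-10.81586348

start: φ=49.532906°, λ=-28.117668°, h=0.000 m
→ into lcc (λ₀=-11.3°): φ=49.53290600°, λ−λ₀=-16.81766800°
convergence γ = -10.81586348°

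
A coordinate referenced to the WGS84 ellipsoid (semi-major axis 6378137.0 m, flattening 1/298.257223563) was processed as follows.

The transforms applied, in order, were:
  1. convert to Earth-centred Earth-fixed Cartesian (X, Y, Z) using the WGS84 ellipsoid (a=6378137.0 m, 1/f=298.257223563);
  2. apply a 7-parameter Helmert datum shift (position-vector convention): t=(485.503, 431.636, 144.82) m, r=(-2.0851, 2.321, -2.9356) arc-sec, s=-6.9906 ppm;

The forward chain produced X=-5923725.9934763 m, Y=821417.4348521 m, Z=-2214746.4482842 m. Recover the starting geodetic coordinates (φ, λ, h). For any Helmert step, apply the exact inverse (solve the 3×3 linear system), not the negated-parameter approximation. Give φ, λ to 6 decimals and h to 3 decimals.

start: X=-5923725.9935, Y=821417.4349, Z=-2214746.4483 m
→ Helmert⁻¹: X=-5924239.6702, Y=820929.6139, Z=-2214965.1158
→ geod (Bowring, a=6378137.000): φ=-20.44736800°, λ=172.11069000°, h=2275.5370 m

φ=-20.447368°, λ=172.110690°, h=2275.537 m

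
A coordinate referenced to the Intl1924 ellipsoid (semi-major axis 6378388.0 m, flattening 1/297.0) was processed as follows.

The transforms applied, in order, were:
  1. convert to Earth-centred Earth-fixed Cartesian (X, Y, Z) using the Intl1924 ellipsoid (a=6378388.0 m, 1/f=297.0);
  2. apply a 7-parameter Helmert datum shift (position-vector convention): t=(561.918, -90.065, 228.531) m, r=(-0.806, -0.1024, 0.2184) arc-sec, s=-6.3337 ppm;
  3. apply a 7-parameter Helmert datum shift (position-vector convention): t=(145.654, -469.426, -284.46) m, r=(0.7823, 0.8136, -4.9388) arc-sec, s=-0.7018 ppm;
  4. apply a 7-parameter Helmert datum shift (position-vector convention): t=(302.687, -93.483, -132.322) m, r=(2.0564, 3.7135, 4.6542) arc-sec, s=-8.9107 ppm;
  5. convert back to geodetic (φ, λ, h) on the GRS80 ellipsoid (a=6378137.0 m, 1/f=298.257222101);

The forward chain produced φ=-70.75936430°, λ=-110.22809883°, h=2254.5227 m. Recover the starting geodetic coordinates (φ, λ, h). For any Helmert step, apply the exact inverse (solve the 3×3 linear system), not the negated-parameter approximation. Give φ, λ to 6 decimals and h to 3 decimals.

start: φ=-70.759364°, λ=-110.228099°, h=2254.523 m
→ ECEF (a=6378137.000, f=1/298.257222101): X=-729159.6490, Y=-1978802.7245, Z=-6001616.0817
→ Helmert⁻¹: X=-729405.4365, Y=-1978770.2484, Z=-6001530.6417
→ Helmert⁻¹: X=-729480.5616, Y=-1978342.4384, Z=-6001245.7675
→ Helmert⁻¹: X=-730052.1775, Y=-1978240.6786, Z=-6001519.6780
→ geod (Bowring, a=6378388.000): φ=-70.76143900°, λ=-110.25613500°, h=1921.9110 m

φ=-70.761439°, λ=-110.256135°, h=1921.911 m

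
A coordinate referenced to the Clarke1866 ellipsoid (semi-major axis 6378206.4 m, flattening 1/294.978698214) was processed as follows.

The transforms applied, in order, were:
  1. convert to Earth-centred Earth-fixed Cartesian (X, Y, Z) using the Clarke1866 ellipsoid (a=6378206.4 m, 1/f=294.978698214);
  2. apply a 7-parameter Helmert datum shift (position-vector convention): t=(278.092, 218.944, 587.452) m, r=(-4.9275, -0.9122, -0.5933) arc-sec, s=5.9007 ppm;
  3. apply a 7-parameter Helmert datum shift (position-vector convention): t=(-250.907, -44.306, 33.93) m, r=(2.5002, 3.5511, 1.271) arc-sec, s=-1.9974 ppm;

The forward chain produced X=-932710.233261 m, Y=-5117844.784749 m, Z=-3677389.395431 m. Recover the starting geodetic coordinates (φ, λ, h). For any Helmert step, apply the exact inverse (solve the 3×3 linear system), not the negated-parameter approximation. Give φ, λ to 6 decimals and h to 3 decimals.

φ=-35.444528°, λ=-100.328324°, h=175.632 m

start: X=-932710.2333, Y=-5117844.7847, Z=-3677389.3954 m
→ Helmert⁻¹: X=-932429.4142, Y=-5117849.5302, Z=-3677384.6886
→ Helmert⁻¹: X=-932703.5475, Y=-5117953.0909, Z=-3678068.5770
→ geod (Bowring, a=6378206.400): φ=-35.44452800°, λ=-100.32832400°, h=175.6320 m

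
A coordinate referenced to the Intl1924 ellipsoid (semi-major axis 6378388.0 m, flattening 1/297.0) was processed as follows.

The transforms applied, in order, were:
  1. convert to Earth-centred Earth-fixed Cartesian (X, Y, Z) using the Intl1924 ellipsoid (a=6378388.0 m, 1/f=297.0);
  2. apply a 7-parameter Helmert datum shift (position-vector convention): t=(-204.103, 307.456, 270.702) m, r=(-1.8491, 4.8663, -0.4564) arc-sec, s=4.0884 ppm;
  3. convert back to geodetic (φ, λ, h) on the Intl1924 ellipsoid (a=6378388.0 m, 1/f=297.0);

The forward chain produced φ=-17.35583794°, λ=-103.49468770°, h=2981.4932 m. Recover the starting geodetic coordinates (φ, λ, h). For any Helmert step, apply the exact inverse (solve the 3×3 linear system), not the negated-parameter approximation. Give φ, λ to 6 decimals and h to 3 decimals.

start: φ=-17.355838°, λ=-103.494688°, h=2981.493 m
→ ECEF (a=6378388.000, f=1/297.0): X=-1421751.8323, Y=-5924442.3909, Z=-1891369.9893
→ Helmert⁻¹: X=-1421484.1776, Y=-5924711.8109, Z=-1891719.6071
→ geod (Bowring, a=6378388.000): φ=-17.35831400°, λ=-103.49164900°, h=3276.2390 m

φ=-17.358314°, λ=-103.491649°, h=3276.239 m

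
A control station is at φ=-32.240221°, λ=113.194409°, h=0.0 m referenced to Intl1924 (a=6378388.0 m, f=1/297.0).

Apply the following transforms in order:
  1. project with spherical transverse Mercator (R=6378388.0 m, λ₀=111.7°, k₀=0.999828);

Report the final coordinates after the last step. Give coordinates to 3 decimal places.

start: φ=-32.240221°, λ=113.194409°, h=0.000 m
→ tm (R=6378388.0, λ₀=111.7°): E=140695.9707, N=-3589467.8637

E=140695.971 m, N=-3589467.864 m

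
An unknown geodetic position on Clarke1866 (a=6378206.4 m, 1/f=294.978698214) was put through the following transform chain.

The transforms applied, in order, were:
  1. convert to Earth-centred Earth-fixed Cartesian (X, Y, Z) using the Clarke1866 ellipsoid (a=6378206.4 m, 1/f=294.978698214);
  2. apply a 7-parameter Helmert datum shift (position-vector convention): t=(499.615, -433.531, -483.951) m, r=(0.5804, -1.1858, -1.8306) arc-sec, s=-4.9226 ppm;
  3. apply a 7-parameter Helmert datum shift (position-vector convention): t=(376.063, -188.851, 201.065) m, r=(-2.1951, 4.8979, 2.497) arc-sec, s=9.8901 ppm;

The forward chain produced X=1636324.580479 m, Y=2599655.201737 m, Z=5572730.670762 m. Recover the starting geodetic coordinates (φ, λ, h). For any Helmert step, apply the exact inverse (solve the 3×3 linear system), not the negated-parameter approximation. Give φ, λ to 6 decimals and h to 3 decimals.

φ=61.301655°, λ=57.833057°, h=1904.068 m

start: X=1636324.5805, Y=2599655.2017, Z=5572730.6708 m
→ Helmert⁻¹: X=1635831.4860, Y=2599739.2334, Z=5572541.0042
→ Helmert⁻¹: X=1635348.8832, Y=2600215.7596, Z=5573035.6710
→ geod (Bowring, a=6378206.400): φ=61.30165500°, λ=57.83305700°, h=1904.0680 m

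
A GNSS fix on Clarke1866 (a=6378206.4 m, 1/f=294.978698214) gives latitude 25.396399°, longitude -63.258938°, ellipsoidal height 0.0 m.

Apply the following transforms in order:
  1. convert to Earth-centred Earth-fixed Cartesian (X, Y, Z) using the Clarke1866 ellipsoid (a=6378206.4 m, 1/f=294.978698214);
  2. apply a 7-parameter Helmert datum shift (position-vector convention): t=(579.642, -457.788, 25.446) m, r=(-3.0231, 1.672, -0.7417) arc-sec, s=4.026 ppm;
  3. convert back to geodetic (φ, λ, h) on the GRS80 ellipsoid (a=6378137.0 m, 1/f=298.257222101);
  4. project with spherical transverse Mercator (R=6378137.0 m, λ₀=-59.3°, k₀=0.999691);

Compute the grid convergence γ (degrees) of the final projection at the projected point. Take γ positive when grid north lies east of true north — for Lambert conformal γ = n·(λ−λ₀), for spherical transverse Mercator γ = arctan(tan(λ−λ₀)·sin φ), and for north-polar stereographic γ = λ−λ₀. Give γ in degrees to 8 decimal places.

start: φ=25.396399°, λ=-63.258938°, h=0.000 m
→ ECEF (a=6378206.400, f=1/294.978698214): X=2594203.8281, Y=-5148804.2915, Z=2718652.0925
→ Helmert 7p (PV): X=2594797.4376, Y=-5149252.2912, Z=2718742.9182
→ geod (Bowring, a=6378137.000): φ=25.39289640°, λ=-63.25567339°, h=667.4432 m
→ into tm (λ₀=-59.3°): φ=25.39289640°, λ−λ₀=-3.95567339°
convergence γ = -1.69848679°

-1.69848679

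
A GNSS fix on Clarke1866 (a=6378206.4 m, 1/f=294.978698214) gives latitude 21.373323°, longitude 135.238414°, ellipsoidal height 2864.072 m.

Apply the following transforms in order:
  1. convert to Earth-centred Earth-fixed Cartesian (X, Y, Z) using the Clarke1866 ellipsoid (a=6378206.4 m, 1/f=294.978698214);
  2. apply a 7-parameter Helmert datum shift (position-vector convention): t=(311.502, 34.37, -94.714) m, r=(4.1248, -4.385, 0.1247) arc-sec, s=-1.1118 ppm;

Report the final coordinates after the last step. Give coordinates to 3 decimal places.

X=-4220861.455 m, Y=4186123.181 m, Z=2310739.502 m

start: φ=21.373323°, λ=135.238414°, h=2864.072 m
→ ECEF (a=6378206.400, f=1/294.978698214): X=-4221125.9925, Y=4186142.2287, Z=2310842.8100
→ Helmert 7p (PV): X=-4220861.4545, Y=4186123.1814, Z=2310739.5024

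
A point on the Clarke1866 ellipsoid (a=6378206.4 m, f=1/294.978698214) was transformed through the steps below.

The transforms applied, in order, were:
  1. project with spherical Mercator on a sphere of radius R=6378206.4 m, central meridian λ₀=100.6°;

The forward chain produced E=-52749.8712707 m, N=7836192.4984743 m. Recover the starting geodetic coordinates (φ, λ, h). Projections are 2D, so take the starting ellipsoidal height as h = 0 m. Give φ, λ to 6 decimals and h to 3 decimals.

φ=57.369926°, λ=100.126145°, h=0.000 m

start: E=-52749.8713, N=7836192.4985 m
→ merc⁻¹: φ=57.36992600°, λ=100.12614500°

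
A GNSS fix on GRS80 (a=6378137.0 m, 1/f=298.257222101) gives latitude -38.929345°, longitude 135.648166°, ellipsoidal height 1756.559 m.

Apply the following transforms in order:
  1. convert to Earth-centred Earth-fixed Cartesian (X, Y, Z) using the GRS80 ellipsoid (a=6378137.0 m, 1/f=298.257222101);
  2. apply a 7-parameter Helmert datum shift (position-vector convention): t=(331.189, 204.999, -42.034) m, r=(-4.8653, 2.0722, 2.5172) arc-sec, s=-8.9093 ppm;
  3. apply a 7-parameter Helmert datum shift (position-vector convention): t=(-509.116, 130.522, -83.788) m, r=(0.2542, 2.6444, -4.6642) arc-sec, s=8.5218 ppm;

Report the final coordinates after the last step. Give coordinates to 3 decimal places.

start: φ=-38.929345°, λ=135.648166°, h=1756.559 m
→ ECEF (a=6378137.000, f=1/298.257222101): X=-3553583.9608, Y=3474079.2104, Z=-3987321.9952
→ Helmert 7p (PV): X=-3553303.5657, Y=3474115.8405, Z=-3987374.7495
→ Helmert 7p (PV): X=-3553815.5227, Y=3474361.2327, Z=-3987442.6804

X=-3553815.523 m, Y=3474361.233 m, Z=-3987442.680 m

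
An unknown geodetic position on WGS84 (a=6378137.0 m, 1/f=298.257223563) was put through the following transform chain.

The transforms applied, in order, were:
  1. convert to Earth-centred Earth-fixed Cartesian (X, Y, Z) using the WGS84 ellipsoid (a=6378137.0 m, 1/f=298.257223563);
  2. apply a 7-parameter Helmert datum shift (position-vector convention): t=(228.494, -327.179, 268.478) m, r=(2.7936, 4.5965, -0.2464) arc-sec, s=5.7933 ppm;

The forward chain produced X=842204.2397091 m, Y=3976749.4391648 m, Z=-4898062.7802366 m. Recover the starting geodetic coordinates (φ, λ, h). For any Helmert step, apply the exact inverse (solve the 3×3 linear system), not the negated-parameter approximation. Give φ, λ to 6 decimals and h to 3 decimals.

start: X=842204.2397, Y=3976749.4392, Z=-4898062.7802 m
→ Helmert⁻¹: X=842075.2739, Y=3976988.2419, Z=-4898337.9791
→ geod (Bowring, a=6378137.000): φ=-50.49952500°, λ=78.04493900°, h=24.6580 m

φ=-50.499525°, λ=78.044939°, h=24.658 m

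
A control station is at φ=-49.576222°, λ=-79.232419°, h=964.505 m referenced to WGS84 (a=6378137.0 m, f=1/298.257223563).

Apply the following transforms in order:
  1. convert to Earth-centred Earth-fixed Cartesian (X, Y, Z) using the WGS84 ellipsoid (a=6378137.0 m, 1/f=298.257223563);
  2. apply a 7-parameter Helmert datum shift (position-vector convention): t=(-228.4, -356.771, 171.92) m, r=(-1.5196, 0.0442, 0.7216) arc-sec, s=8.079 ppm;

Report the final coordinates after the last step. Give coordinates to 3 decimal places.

X=774086.389 m, Y=-4071935.523 m, Z=-4832929.730 m

start: φ=-49.576222°, λ=-79.232419°, h=964.505 m
→ ECEF (a=6378137.000, f=1/298.257223563): X=774295.3249, Y=-4071512.9608, Z=-4833092.4337
→ Helmert 7p (PV): X=774086.3887, Y=-4071935.5235, Z=-4832929.7302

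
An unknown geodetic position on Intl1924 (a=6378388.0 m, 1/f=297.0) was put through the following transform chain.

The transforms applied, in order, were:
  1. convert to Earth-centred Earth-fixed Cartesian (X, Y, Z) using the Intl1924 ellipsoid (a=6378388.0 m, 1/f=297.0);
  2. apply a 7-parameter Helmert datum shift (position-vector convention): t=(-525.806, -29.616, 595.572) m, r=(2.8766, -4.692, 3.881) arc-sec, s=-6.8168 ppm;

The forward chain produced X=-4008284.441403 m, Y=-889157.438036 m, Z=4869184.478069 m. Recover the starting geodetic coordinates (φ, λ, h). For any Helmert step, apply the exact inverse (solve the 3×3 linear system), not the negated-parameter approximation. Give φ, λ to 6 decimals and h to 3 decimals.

start: X=-4008284.4414, Y=-889157.4380, Z=4869184.4781 m
→ Helmert⁻¹: X=-4007691.9315, Y=-888990.5759, Z=4868725.6573
→ geod (Bowring, a=6378388.000): φ=50.05408500°, λ=-167.49309600°, h=2580.5120 m

φ=50.054085°, λ=-167.493096°, h=2580.512 m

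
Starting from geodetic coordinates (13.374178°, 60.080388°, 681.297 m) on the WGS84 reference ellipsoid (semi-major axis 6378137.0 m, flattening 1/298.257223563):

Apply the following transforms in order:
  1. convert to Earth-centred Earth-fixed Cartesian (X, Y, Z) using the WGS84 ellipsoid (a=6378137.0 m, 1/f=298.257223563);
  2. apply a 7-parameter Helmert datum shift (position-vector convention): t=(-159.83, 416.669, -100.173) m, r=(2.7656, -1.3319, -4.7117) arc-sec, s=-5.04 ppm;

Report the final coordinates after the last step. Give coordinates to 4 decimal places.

start: φ=13.374178°, λ=60.080388°, h=681.297 m
→ ECEF (a=6378137.000, f=1/298.257223563): X=3095923.9900, Y=5379714.7467, Z=1465867.2209
→ Helmert 7p (PV): X=3095861.9792, Y=5380013.9279, Z=1465851.7818

X=3095861.9792 m, Y=5380013.9279 m, Z=1465851.7818 m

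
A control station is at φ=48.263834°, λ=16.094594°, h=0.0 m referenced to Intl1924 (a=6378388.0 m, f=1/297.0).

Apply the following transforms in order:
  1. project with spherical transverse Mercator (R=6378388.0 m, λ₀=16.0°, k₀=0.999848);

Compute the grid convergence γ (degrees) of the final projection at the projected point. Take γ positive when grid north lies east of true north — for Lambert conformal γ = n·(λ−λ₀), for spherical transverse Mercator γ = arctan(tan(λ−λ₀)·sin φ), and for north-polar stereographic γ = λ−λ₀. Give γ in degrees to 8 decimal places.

0.07058779

start: φ=48.263834°, λ=16.094594°, h=0.000 m
→ into tm (λ₀=16.0°): φ=48.26383400°, λ−λ₀=0.09459400°
convergence γ = 0.07058779°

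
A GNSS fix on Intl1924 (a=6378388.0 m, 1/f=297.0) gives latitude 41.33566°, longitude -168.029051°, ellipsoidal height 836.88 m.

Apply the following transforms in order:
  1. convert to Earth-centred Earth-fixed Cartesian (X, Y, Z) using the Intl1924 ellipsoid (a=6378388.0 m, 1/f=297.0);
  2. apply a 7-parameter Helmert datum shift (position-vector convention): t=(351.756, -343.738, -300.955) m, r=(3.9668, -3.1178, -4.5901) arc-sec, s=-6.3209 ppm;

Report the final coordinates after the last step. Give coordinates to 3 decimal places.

start: φ=41.335660°, λ=-168.029051°, h=836.880 m
→ ECEF (a=6378388.000, f=1/297.0): X=-4692580.6575, Y=-994952.2745, Z=4191109.2694
→ Helmert 7p (PV): X=-4692284.7316, Y=-995265.8993, Z=4190691.7581

X=-4692284.732 m, Y=-995265.899 m, Z=4190691.758 m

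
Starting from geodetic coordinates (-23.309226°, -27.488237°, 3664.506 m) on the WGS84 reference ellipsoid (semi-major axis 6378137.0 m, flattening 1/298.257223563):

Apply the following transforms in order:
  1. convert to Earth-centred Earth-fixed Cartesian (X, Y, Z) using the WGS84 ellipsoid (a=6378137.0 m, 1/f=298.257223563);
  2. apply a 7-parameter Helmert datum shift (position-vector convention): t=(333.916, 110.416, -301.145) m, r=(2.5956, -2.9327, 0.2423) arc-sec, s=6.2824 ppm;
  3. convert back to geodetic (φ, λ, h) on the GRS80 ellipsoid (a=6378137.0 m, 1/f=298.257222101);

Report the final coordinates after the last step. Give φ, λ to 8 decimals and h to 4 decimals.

φ=-23.31045337°, λ=-27.48527222°, h=4048.8796 m

start: φ=-23.309226°, λ=-27.488237°, h=3664.506 m
→ ECEF (a=6378137.000, f=1/298.257223563): X=5201994.5930, Y=-2706629.7283, Z=-2509656.3282
→ Helmert 7p (PV): X=5202400.0523, Y=-2706498.6243, Z=-2509933.3367
→ geod (Bowring, a=6378137.000): φ=-23.31045337°, λ=-27.48527222°, h=4048.8796 m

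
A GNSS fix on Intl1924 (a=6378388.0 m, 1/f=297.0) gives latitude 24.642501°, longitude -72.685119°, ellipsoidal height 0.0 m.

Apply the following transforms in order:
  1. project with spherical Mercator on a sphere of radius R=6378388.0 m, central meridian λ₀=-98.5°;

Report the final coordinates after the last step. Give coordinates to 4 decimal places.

start: φ=24.642501°, λ=-72.685119°, h=0.000 m
→ merc (R=6378388.0, λ₀=-98.5°): E=2873812.4970, N=2832008.8440

E=2873812.4970 m, N=2832008.8440 m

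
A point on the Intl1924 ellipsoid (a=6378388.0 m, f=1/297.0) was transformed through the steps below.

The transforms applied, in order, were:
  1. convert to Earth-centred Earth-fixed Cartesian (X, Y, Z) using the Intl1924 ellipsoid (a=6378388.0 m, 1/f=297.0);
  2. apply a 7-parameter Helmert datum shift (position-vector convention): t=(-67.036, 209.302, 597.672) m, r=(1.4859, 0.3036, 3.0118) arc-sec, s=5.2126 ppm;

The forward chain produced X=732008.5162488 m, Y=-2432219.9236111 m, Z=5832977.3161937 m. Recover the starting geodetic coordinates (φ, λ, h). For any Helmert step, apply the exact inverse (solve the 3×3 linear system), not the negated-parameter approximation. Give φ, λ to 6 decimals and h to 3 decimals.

φ=66.606738°, λ=-73.250804°, h=1193.743 m

start: X=732008.5162, Y=-2432219.9236, Z=5832977.3162 m
→ Helmert⁻¹: X=732027.6349, Y=-2432385.2197, Z=5832367.8425
→ geod (Bowring, a=6378388.000): φ=66.60673800°, λ=-73.25080400°, h=1193.7430 m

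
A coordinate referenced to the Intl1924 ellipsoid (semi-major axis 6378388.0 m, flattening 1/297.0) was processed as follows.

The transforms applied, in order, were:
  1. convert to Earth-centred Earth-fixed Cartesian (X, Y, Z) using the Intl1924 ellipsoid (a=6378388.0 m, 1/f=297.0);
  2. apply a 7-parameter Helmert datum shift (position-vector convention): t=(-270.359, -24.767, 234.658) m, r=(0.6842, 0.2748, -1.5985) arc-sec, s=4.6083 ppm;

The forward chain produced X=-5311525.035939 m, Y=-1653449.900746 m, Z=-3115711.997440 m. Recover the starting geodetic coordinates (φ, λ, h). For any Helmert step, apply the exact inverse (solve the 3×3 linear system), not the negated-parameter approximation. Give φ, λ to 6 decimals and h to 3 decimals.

φ=-29.420546°, λ=-162.707766°, h=2652.258 m

start: X=-5311525.0359, Y=-1653449.9007, Z=-3115711.9974 m
→ Helmert⁻¹: X=-5311213.2360, Y=-1653469.0107, Z=-3115933.8875
→ geod (Bowring, a=6378388.000): φ=-29.42054600°, λ=-162.70776600°, h=2652.2580 m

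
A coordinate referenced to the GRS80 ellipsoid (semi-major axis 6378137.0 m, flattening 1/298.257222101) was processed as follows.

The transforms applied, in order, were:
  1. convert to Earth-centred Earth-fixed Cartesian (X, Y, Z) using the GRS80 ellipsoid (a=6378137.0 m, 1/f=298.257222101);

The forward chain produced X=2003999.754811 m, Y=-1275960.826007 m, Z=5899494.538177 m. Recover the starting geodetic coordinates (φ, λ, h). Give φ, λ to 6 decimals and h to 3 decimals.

start: X=2003999.7548, Y=-1275960.8260, Z=5899494.5382 m
→ geod (Bowring, a=6378137.000): φ=68.19835500°, λ=-32.48519600°, h=160.7820 m

φ=68.198355°, λ=-32.485196°, h=160.782 m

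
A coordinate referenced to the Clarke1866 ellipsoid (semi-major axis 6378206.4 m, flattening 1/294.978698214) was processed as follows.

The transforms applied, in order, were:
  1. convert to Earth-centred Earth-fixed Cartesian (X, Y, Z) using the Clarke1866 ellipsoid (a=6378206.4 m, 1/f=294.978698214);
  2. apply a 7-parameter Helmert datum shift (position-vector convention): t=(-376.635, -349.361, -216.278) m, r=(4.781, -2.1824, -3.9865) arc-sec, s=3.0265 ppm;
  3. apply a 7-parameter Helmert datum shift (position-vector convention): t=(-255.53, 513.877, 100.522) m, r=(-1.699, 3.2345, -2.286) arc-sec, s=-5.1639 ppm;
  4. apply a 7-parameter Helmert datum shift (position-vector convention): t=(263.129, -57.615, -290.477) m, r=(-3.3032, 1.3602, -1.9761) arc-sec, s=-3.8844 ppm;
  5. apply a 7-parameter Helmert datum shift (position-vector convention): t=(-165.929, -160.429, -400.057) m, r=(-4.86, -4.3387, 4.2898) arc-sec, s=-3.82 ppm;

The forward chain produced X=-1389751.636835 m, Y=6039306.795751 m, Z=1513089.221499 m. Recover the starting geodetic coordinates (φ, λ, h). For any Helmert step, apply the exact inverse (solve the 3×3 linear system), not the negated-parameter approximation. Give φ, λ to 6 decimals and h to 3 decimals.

φ=13.819463°, λ=102.955290°, h=2396.485 m

start: X=-1389751.6368, Y=6039306.7958, Z=1513089.2215 m
→ Helmert⁻¹: X=-1389433.5703, Y=6039483.5275, Z=1513666.5882
→ Helmert⁻¹: X=-1389769.9429, Y=6039527.0414, Z=1514050.5005
→ Helmert⁻¹: X=-1389612.2589, Y=6039016.4779, Z=1513985.7488
→ Helmert⁻¹: X=-1389332.1229, Y=6039355.8037, Z=1514072.1581
→ geod (Bowring, a=6378206.400): φ=13.81946300°, λ=102.95529000°, h=2396.4850 m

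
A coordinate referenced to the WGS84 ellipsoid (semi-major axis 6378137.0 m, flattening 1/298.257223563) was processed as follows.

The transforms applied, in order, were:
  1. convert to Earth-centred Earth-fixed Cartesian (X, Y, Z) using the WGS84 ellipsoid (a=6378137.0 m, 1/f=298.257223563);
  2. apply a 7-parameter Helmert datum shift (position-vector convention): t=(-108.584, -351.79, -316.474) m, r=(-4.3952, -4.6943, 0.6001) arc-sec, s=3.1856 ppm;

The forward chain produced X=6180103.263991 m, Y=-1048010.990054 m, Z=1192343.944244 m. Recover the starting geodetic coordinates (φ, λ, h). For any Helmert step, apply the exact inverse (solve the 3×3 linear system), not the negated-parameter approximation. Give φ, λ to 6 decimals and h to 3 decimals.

start: X=6180103.2640, Y=-1048010.9901, Z=1192343.9442 m
→ Helmert⁻¹: X=6180216.2517, Y=-1047699.2534, Z=1192493.6409
→ geod (Bowring, a=6378137.000): φ=10.84203000°, λ=-9.62157500°, h=3427.5720 m

φ=10.842030°, λ=-9.621575°, h=3427.572 m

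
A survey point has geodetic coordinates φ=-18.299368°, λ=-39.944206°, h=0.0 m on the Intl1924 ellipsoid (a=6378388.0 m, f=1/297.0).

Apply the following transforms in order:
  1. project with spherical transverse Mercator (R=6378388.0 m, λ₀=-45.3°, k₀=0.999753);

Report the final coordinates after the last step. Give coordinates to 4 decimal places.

E=566598.5979 m, N=-2044985.1238 m

start: φ=-18.299368°, λ=-39.944206°, h=0.000 m
→ tm (R=6378388.0, λ₀=-45.3°): E=566598.5979, N=-2044985.1238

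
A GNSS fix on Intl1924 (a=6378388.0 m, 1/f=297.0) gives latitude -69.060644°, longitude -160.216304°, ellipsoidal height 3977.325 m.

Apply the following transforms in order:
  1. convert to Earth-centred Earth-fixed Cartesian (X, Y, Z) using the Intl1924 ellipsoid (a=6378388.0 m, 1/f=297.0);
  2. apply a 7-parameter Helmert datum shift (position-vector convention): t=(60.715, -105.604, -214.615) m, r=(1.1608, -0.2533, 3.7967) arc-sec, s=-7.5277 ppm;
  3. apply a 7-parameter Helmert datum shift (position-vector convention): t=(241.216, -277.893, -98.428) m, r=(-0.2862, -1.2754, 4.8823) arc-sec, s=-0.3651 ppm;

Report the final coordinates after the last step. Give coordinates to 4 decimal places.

X=-2152221.7195 m, Y=-774740.8011 m, Z=-5938532.1053 m

start: φ=-69.060644°, λ=-160.216304°, h=3977.325 m
→ ECEF (a=6378388.000, f=1/297.0): X=-2152617.2345, Y=-774298.0213, Z=-5938246.6956
→ Helmert 7p (PV): X=-2152518.7706, Y=-774404.0008, Z=-5938423.6103
→ Helmert 7p (PV): X=-2152221.7195, Y=-774740.8011, Z=-5938532.1053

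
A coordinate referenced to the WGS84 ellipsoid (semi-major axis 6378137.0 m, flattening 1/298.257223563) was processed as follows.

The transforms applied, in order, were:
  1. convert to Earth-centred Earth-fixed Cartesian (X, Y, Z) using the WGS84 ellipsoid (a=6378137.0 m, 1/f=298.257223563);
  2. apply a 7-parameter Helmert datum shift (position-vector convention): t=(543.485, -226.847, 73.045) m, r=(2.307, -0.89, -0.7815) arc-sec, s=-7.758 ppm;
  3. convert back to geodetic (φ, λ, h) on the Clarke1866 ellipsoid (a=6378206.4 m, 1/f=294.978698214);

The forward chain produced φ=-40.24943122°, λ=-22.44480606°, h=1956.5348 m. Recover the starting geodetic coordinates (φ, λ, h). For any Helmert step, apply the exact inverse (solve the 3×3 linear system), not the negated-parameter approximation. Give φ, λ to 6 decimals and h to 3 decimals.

start: φ=-40.249431°, λ=-22.444806°, h=1956.535 m
→ ECEF (a=6378206.400, f=1/294.978698214): X=4507076.4985, Y=-1861807.5764, Z=-4100229.1481
→ Helmert⁻¹: X=4506557.3365, Y=-1861623.9579, Z=-4100332.6270
→ geod (Bowring, a=6378137.000): φ=-40.25123000°, λ=-22.44514100°, h=1573.9370 m

φ=-40.251230°, λ=-22.445141°, h=1573.937 m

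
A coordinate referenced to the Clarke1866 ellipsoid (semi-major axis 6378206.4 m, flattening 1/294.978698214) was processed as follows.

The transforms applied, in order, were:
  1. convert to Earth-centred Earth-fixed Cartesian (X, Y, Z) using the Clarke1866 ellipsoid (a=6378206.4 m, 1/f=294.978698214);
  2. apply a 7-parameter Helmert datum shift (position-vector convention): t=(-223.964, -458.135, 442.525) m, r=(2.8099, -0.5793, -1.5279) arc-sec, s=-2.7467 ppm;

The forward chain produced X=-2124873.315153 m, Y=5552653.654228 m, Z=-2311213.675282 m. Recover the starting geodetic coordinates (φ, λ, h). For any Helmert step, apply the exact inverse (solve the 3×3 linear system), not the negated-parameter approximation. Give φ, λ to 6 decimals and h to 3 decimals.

φ=-21.378208°, λ=110.937701°, h=3921.752 m

start: X=-2124873.3152, Y=5552653.6542, Z=-2311213.6753 m
→ Helmert⁻¹: X=-2124702.8138, Y=5553079.8111, Z=-2311732.2308
→ geod (Bowring, a=6378206.400): φ=-21.37820800°, λ=110.93770100°, h=3921.7520 m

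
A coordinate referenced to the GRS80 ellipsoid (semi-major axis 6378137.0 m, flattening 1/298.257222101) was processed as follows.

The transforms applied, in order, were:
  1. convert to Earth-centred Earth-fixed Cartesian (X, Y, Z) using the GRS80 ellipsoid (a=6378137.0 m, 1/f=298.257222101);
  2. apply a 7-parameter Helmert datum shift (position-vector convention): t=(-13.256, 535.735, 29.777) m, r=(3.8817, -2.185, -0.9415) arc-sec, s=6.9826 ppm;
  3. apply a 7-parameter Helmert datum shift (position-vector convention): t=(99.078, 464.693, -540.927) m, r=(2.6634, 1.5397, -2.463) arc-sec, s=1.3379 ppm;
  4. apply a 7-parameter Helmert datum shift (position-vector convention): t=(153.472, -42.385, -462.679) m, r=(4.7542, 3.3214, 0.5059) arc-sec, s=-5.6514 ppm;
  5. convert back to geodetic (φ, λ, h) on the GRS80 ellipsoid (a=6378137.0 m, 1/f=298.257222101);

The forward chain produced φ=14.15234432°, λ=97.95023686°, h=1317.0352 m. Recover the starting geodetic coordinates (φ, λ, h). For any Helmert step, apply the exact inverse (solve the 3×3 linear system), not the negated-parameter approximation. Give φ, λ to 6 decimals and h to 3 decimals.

start: φ=14.152344°, λ=97.950237°, h=1317.035 m
→ ECEF (a=6378137.000, f=1/298.257222101): X=-855751.9499, Y=6127602.8444, Z=1549653.1025
→ Helmert⁻¹: X=-855920.1882, Y=6127717.6839, Z=1549969.5215
→ Helmert⁻¹: X=-856102.8597, Y=6127254.5905, Z=1550422.8652
→ Helmert⁻¹: X=-856095.1691, Y=6126701.3423, Z=1550276.0328
→ geod (Bowring, a=6378137.000): φ=14.15967100°, λ=97.95454000°, h=649.7030 m

φ=14.159671°, λ=97.954540°, h=649.703 m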